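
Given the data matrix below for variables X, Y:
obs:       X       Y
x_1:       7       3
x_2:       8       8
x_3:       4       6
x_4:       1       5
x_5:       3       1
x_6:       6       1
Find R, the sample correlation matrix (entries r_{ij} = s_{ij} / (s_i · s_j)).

Step 1 — column means:
  mean(X) = (7 + 8 + 4 + 1 + 3 + 6) / 6 = 29/6 = 4.8333
  mean(Y) = (3 + 8 + 6 + 5 + 1 + 1) / 6 = 24/6 = 4

Step 2 — sample variances and covariances s[i,j] = (1/(n-1)) · Σ_k (x_{k,i} - mean_i) · (x_{k,j} - mean_j), with n-1 = 5:
  s[X,X] = ((2.1667)·(2.1667) + (3.1667)·(3.1667) + (-0.8333)·(-0.8333) + (-3.8333)·(-3.8333) + (-1.8333)·(-1.8333) + (1.1667)·(1.1667)) / 5 = 34.8333/5 = 6.9667
  s[X,Y] = ((2.1667)·(-1) + (3.1667)·(4) + (-0.8333)·(2) + (-3.8333)·(1) + (-1.8333)·(-3) + (1.1667)·(-3)) / 5 = 7/5 = 1.4
  s[Y,Y] = ((-1)·(-1) + (4)·(4) + (2)·(2) + (1)·(1) + (-3)·(-3) + (-3)·(-3)) / 5 = 40/5 = 8
  Sample standard deviations s_i = √(s[i,i]):
  s(X) = √(6.9667) = 2.6394
  s(Y) = √(8) = 2.8284

Step 3 — r_{ij} = s_{ij} / (s_i · s_j):
  r[X,X] = 1 (diagonal).
  r[X,Y] = 1.4 / (2.6394 · 2.8284) = 1.4 / 7.4655 = 0.1875
  r[Y,Y] = 1 (diagonal).

R is symmetric with unit diagonal. Assembling:

R = [[1, 0.1875],
 [0.1875, 1]]


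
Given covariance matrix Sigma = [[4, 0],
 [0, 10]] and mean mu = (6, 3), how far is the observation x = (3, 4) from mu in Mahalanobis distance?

Step 1 — centre the observation: (x - mu) = (-3, 1).

Step 2 — invert Sigma. det(Sigma) = 4·10 - (0)² = 40.
  Sigma^{-1} = (1/det) · [[d, -b], [-b, a]] = [[0.25, 0],
 [0, 0.1]].

Step 3 — form the quadratic (x - mu)^T · Sigma^{-1} · (x - mu):
  Sigma^{-1} · (x - mu) = (-0.75, 0.1).
  (x - mu)^T · [Sigma^{-1} · (x - mu)] = (-3)·(-0.75) + (1)·(0.1) = 2.35.

Step 4 — take square root: d = √(2.35) ≈ 1.533.

d(x, mu) = √(2.35) ≈ 1.533


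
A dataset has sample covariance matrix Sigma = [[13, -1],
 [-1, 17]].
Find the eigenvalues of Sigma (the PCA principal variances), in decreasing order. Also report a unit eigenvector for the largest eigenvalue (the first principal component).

Step 1 — characteristic polynomial of 2×2 Sigma:
  det(Sigma - λI) = λ² - trace · λ + det = 0.
  trace = 13 + 17 = 30, det = 13·17 - (-1)² = 220.
Step 2 — discriminant:
  Δ = trace² - 4·det = 900 - 880 = 20.
Step 3 — eigenvalues:
  λ = (trace ± √Δ)/2 = (30 ± 4.4721)/2,
  λ_1 = 17.2361,  λ_2 = 12.7639.

Step 4 — unit eigenvector for λ_1: solve (Sigma - λ_1 I)v = 0. First row:
  (13 - 17.2361)·v_x + (-1)·v_y = 0, i.e. (-4.2361)·v_x + (-1)·v_y = 0,
  so v ∝ (b, λ_1 - a) = (-1, 4.2361); multiply by -1 so the first entry is positive: u = (1, -4.2361).
  ||u|| = √((1)² + (-4.2361)²) = √(18.9443) ≈ 4.3525,
  v_1 = u/||u|| ≈ (0.2298, -0.9732) (||v_1|| = 1).

λ_1 = 17.2361,  λ_2 = 12.7639;  v_1 ≈ (0.2298, -0.9732)


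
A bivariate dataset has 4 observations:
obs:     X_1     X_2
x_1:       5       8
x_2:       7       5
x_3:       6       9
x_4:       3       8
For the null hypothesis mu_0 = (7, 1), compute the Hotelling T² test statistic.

Step 1 — sample mean vector:
  mean(X_1) = (5 + 7 + 6 + 3) / 4 = 21/4 = 5.25
  mean(X_2) = (8 + 5 + 9 + 8) / 4 = 30/4 = 7.5
  x̄ = (5.25, 7.5),  deviation x̄ - mu_0 = (5.25, 7.5) - (7, 1) = (-1.75, 6.5).

Step 2 — sample covariance matrix, S[i,j] = (1/(n-1)) · Σ_k (x_{k,i} - mean_i) · (x_{k,j} - mean_j), divisor n-1 = 3:
  S[X_1,X_1] = ((-0.25)·(-0.25) + (1.75)·(1.75) + (0.75)·(0.75) + (-2.25)·(-2.25)) / 3 = 8.75/3 = 2.9167
  S[X_1,X_2] = ((-0.25)·(0.5) + (1.75)·(-2.5) + (0.75)·(1.5) + (-2.25)·(0.5)) / 3 = -4.5/3 = -1.5
  S[X_2,X_2] = ((0.5)·(0.5) + (-2.5)·(-2.5) + (1.5)·(1.5) + (0.5)·(0.5)) / 3 = 9/3 = 3
  S = [[2.9167, -1.5],
 [-1.5, 3]].

Step 3 — invert S. det(S) = 2.9167·3 - (-1.5)² = 6.5.
  S^{-1} = (1/det) · [[d, -b], [-b, a]] = [[0.4615, 0.2308],
 [0.2308, 0.4487]].

Step 4 — quadratic form (x̄ - mu_0)^T · S^{-1} · (x̄ - mu_0):
  S^{-1} · (x̄ - mu_0) = (0.6923, 2.5128),
  (x̄ - mu_0)^T · [...] = (-1.75)·(0.6923) + (6.5)·(2.5128) = 15.1218.

Step 5 — scale by n: T² = 4 · 15.1218 = 60.4872.

T² ≈ 60.4872


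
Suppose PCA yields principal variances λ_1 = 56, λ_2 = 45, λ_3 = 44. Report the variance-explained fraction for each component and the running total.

Step 1 — total variance = trace(Sigma) = Σ λ_i = 56 + 45 + 44 = 145.

Step 2 — fraction explained by component i = λ_i / Σ λ:
  PC1: 56/145 = 0.3862
  PC2: 45/145 = 0.3103
  PC3: 44/145 = 0.3034

Step 3 — cumulative fraction after k components = (λ_1 + ... + λ_k) / Σ λ:
  k = 1: 56/145 = 0.3862
  k = 2: (56 + 45)/145 = 101/145 = 0.6966
  k = 3: (56 + 45 + 44)/145 = 145/145 = 1

Summary (fraction, with percent):

explained: PC1 0.3862 (38.62%), PC2 0.3103 (31.03%), PC3 0.3034 (30.34%);  cumulative: 0.3862, 0.6966, 1


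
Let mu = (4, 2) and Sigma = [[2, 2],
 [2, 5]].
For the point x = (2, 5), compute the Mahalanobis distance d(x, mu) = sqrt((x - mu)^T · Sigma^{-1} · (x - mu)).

Step 1 — centre the observation: (x - mu) = (-2, 3).

Step 2 — invert Sigma. det(Sigma) = 2·5 - (2)² = 6.
  Sigma^{-1} = (1/det) · [[d, -b], [-b, a]] = [[0.8333, -0.3333],
 [-0.3333, 0.3333]].

Step 3 — form the quadratic (x - mu)^T · Sigma^{-1} · (x - mu):
  Sigma^{-1} · (x - mu) = (-2.6667, 1.6667).
  (x - mu)^T · [Sigma^{-1} · (x - mu)] = (-2)·(-2.6667) + (3)·(1.6667) = 10.3333.

Step 4 — take square root: d = √(10.3333) ≈ 3.2146.

d(x, mu) = √(10.3333) ≈ 3.2146


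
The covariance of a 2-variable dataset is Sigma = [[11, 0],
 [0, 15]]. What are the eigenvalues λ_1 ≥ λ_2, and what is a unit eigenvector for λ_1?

Step 1 — characteristic polynomial of 2×2 Sigma:
  det(Sigma - λI) = λ² - trace · λ + det = 0.
  trace = 11 + 15 = 26, det = 11·15 - (0)² = 165.
Step 2 — discriminant:
  Δ = trace² - 4·det = 676 - 660 = 16.
Step 3 — eigenvalues:
  λ = (trace ± √Δ)/2 = (26 ± 4)/2,
  λ_1 = 15,  λ_2 = 11.

Step 4 — unit eigenvector for λ_1: Sigma is diagonal, so its eigenvectors are the coordinate axes. λ_1 = 15 is the diagonal entry on the second coordinate axis, hence
  v_1 = (0, 1) (||v_1|| = 1).

λ_1 = 15,  λ_2 = 11;  v_1 ≈ (0, 1)


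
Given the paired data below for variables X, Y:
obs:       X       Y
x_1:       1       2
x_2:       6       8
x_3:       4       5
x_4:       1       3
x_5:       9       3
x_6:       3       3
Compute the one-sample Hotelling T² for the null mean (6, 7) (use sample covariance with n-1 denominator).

Step 1 — sample mean vector:
  mean(X) = (1 + 6 + 4 + 1 + 9 + 3) / 6 = 24/6 = 4
  mean(Y) = (2 + 8 + 5 + 3 + 3 + 3) / 6 = 24/6 = 4
  x̄ = (4, 4),  deviation x̄ - mu_0 = (4, 4) - (6, 7) = (-2, -3).

Step 2 — sample covariance matrix, S[i,j] = (1/(n-1)) · Σ_k (x_{k,i} - mean_i) · (x_{k,j} - mean_j), divisor n-1 = 5:
  S[X,X] = ((-3)·(-3) + (2)·(2) + (0)·(0) + (-3)·(-3) + (5)·(5) + (-1)·(-1)) / 5 = 48/5 = 9.6
  S[X,Y] = ((-3)·(-2) + (2)·(4) + (0)·(1) + (-3)·(-1) + (5)·(-1) + (-1)·(-1)) / 5 = 13/5 = 2.6
  S[Y,Y] = ((-2)·(-2) + (4)·(4) + (1)·(1) + (-1)·(-1) + (-1)·(-1) + (-1)·(-1)) / 5 = 24/5 = 4.8
  S = [[9.6, 2.6],
 [2.6, 4.8]].

Step 3 — invert S. det(S) = 9.6·4.8 - (2.6)² = 39.32.
  S^{-1} = (1/det) · [[d, -b], [-b, a]] = [[0.1221, -0.0661],
 [-0.0661, 0.2442]].

Step 4 — quadratic form (x̄ - mu_0)^T · S^{-1} · (x̄ - mu_0):
  S^{-1} · (x̄ - mu_0) = (-0.0458, -0.6002),
  (x̄ - mu_0)^T · [...] = (-2)·(-0.0458) + (-3)·(-0.6002) = 1.8922.

Step 5 — scale by n: T² = 6 · 1.8922 = 11.353.

T² ≈ 11.353


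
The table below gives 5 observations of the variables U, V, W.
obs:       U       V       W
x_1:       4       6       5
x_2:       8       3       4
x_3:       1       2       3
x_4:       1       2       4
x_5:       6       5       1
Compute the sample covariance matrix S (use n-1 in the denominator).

Step 1 — column means:
  mean(U) = (4 + 8 + 1 + 1 + 6) / 5 = 20/5 = 4
  mean(V) = (6 + 3 + 2 + 2 + 5) / 5 = 18/5 = 3.6
  mean(W) = (5 + 4 + 3 + 4 + 1) / 5 = 17/5 = 3.4

Step 2 — sample covariance S[i,j] = (1/(n-1)) · Σ_k (x_{k,i} - mean_i) · (x_{k,j} - mean_j), with n-1 = 4.
  S[U,U] = ((0)·(0) + (4)·(4) + (-3)·(-3) + (-3)·(-3) + (2)·(2)) / 4 = 38/4 = 9.5
  S[U,V] = ((0)·(2.4) + (4)·(-0.6) + (-3)·(-1.6) + (-3)·(-1.6) + (2)·(1.4)) / 4 = 10/4 = 2.5
  S[U,W] = ((0)·(1.6) + (4)·(0.6) + (-3)·(-0.4) + (-3)·(0.6) + (2)·(-2.4)) / 4 = -3/4 = -0.75
  S[V,V] = ((2.4)·(2.4) + (-0.6)·(-0.6) + (-1.6)·(-1.6) + (-1.6)·(-1.6) + (1.4)·(1.4)) / 4 = 13.2/4 = 3.3
  S[V,W] = ((2.4)·(1.6) + (-0.6)·(0.6) + (-1.6)·(-0.4) + (-1.6)·(0.6) + (1.4)·(-2.4)) / 4 = -0.2/4 = -0.05
  S[W,W] = ((1.6)·(1.6) + (0.6)·(0.6) + (-0.4)·(-0.4) + (0.6)·(0.6) + (-2.4)·(-2.4)) / 4 = 9.2/4 = 2.3

S is symmetric (S[j,i] = S[i,j]). Assembling:

S = [[9.5, 2.5, -0.75],
 [2.5, 3.3, -0.05],
 [-0.75, -0.05, 2.3]]


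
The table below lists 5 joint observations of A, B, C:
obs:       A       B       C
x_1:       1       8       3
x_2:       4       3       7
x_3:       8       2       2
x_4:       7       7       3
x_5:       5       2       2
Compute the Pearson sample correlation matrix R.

Step 1 — column means:
  mean(A) = (1 + 4 + 8 + 7 + 5) / 5 = 25/5 = 5
  mean(B) = (8 + 3 + 2 + 7 + 2) / 5 = 22/5 = 4.4
  mean(C) = (3 + 7 + 2 + 3 + 2) / 5 = 17/5 = 3.4

Step 2 — sample variances and covariances s[i,j] = (1/(n-1)) · Σ_k (x_{k,i} - mean_i) · (x_{k,j} - mean_j), with n-1 = 4:
  s[A,A] = ((-4)·(-4) + (-1)·(-1) + (3)·(3) + (2)·(2) + (0)·(0)) / 4 = 30/4 = 7.5
  s[A,B] = ((-4)·(3.6) + (-1)·(-1.4) + (3)·(-2.4) + (2)·(2.6) + (0)·(-2.4)) / 4 = -15/4 = -3.75
  s[A,C] = ((-4)·(-0.4) + (-1)·(3.6) + (3)·(-1.4) + (2)·(-0.4) + (0)·(-1.4)) / 4 = -7/4 = -1.75
  s[B,B] = ((3.6)·(3.6) + (-1.4)·(-1.4) + (-2.4)·(-2.4) + (2.6)·(2.6) + (-2.4)·(-2.4)) / 4 = 33.2/4 = 8.3
  s[B,C] = ((3.6)·(-0.4) + (-1.4)·(3.6) + (-2.4)·(-1.4) + (2.6)·(-0.4) + (-2.4)·(-1.4)) / 4 = -0.8/4 = -0.2
  s[C,C] = ((-0.4)·(-0.4) + (3.6)·(3.6) + (-1.4)·(-1.4) + (-0.4)·(-0.4) + (-1.4)·(-1.4)) / 4 = 17.2/4 = 4.3
  Sample standard deviations s_i = √(s[i,i]):
  s(A) = √(7.5) = 2.7386
  s(B) = √(8.3) = 2.881
  s(C) = √(4.3) = 2.0736

Step 3 — r_{ij} = s_{ij} / (s_i · s_j):
  r[A,A] = 1 (diagonal).
  r[A,B] = -3.75 / (2.7386 · 2.881) = -3.75 / 7.8899 = -0.4753
  r[A,C] = -1.75 / (2.7386 · 2.0736) = -1.75 / 5.6789 = -0.3082
  r[B,B] = 1 (diagonal).
  r[B,C] = -0.2 / (2.881 · 2.0736) = -0.2 / 5.9741 = -0.0335
  r[C,C] = 1 (diagonal).

R is symmetric with unit diagonal. Assembling:

R = [[1, -0.4753, -0.3082],
 [-0.4753, 1, -0.0335],
 [-0.3082, -0.0335, 1]]


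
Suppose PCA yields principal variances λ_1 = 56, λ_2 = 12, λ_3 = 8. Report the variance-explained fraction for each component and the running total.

Step 1 — total variance = trace(Sigma) = Σ λ_i = 56 + 12 + 8 = 76.

Step 2 — fraction explained by component i = λ_i / Σ λ:
  PC1: 56/76 = 0.7368
  PC2: 12/76 = 0.1579
  PC3: 8/76 = 0.1053

Step 3 — cumulative fraction after k components = (λ_1 + ... + λ_k) / Σ λ:
  k = 1: 56/76 = 0.7368
  k = 2: (56 + 12)/76 = 68/76 = 0.8947
  k = 3: (56 + 12 + 8)/76 = 76/76 = 1

Summary (fraction, with percent):

explained: PC1 0.7368 (73.68%), PC2 0.1579 (15.79%), PC3 0.1053 (10.53%);  cumulative: 0.7368, 0.8947, 1


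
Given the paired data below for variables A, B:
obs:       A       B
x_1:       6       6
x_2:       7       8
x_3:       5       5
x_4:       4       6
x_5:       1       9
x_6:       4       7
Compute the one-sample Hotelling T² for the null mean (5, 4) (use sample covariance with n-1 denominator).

Step 1 — sample mean vector:
  mean(A) = (6 + 7 + 5 + 4 + 1 + 4) / 6 = 27/6 = 4.5
  mean(B) = (6 + 8 + 5 + 6 + 9 + 7) / 6 = 41/6 = 6.8333
  x̄ = (4.5, 6.8333),  deviation x̄ - mu_0 = (4.5, 6.8333) - (5, 4) = (-0.5, 2.8333).

Step 2 — sample covariance matrix, S[i,j] = (1/(n-1)) · Σ_k (x_{k,i} - mean_i) · (x_{k,j} - mean_j), divisor n-1 = 5:
  S[A,A] = ((1.5)·(1.5) + (2.5)·(2.5) + (0.5)·(0.5) + (-0.5)·(-0.5) + (-3.5)·(-3.5) + (-0.5)·(-0.5)) / 5 = 21.5/5 = 4.3
  S[A,B] = ((1.5)·(-0.8333) + (2.5)·(1.1667) + (0.5)·(-1.8333) + (-0.5)·(-0.8333) + (-3.5)·(2.1667) + (-0.5)·(0.1667)) / 5 = -6.5/5 = -1.3
  S[B,B] = ((-0.8333)·(-0.8333) + (1.1667)·(1.1667) + (-1.8333)·(-1.8333) + (-0.8333)·(-0.8333) + (2.1667)·(2.1667) + (0.1667)·(0.1667)) / 5 = 10.8333/5 = 2.1667
  S = [[4.3, -1.3],
 [-1.3, 2.1667]].

Step 3 — invert S. det(S) = 4.3·2.1667 - (-1.3)² = 7.6267.
  S^{-1} = (1/det) · [[d, -b], [-b, a]] = [[0.2841, 0.1705],
 [0.1705, 0.5638]].

Step 4 — quadratic form (x̄ - mu_0)^T · S^{-1} · (x̄ - mu_0):
  S^{-1} · (x̄ - mu_0) = (0.3409, 1.5122),
  (x̄ - mu_0)^T · [...] = (-0.5)·(0.3409) + (2.8333)·(1.5122) = 4.1142.

Step 5 — scale by n: T² = 6 · 4.1142 = 24.6853.

T² ≈ 24.6853


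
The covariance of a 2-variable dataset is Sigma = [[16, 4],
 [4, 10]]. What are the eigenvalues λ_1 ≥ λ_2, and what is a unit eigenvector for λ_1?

Step 1 — characteristic polynomial of 2×2 Sigma:
  det(Sigma - λI) = λ² - trace · λ + det = 0.
  trace = 16 + 10 = 26, det = 16·10 - (4)² = 144.
Step 2 — discriminant:
  Δ = trace² - 4·det = 676 - 576 = 100.
Step 3 — eigenvalues:
  λ = (trace ± √Δ)/2 = (26 ± 10)/2,
  λ_1 = 18,  λ_2 = 8.

Step 4 — unit eigenvector for λ_1: solve (Sigma - λ_1 I)v = 0. First row:
  (16 - 18)·v_x + (4)·v_y = 0, i.e. (-2)·v_x + (4)·v_y = 0,
  so v ∝ (b, λ_1 - a) = (4, 2) = u.
  ||u|| = √((4)² + (2)²) = √(20) ≈ 4.4721,
  v_1 = u/||u|| ≈ (0.8944, 0.4472) (||v_1|| = 1).

λ_1 = 18,  λ_2 = 8;  v_1 ≈ (0.8944, 0.4472)


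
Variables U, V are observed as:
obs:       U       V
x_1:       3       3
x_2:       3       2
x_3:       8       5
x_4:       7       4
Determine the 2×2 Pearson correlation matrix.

Step 1 — column means:
  mean(U) = (3 + 3 + 8 + 7) / 4 = 21/4 = 5.25
  mean(V) = (3 + 2 + 5 + 4) / 4 = 14/4 = 3.5

Step 2 — sample variances and covariances s[i,j] = (1/(n-1)) · Σ_k (x_{k,i} - mean_i) · (x_{k,j} - mean_j), with n-1 = 3:
  s[U,U] = ((-2.25)·(-2.25) + (-2.25)·(-2.25) + (2.75)·(2.75) + (1.75)·(1.75)) / 3 = 20.75/3 = 6.9167
  s[U,V] = ((-2.25)·(-0.5) + (-2.25)·(-1.5) + (2.75)·(1.5) + (1.75)·(0.5)) / 3 = 9.5/3 = 3.1667
  s[V,V] = ((-0.5)·(-0.5) + (-1.5)·(-1.5) + (1.5)·(1.5) + (0.5)·(0.5)) / 3 = 5/3 = 1.6667
  Sample standard deviations s_i = √(s[i,i]):
  s(U) = √(6.9167) = 2.63
  s(V) = √(1.6667) = 1.291

Step 3 — r_{ij} = s_{ij} / (s_i · s_j):
  r[U,U] = 1 (diagonal).
  r[U,V] = 3.1667 / (2.63 · 1.291) = 3.1667 / 3.3953 = 0.9327
  r[V,V] = 1 (diagonal).

R is symmetric with unit diagonal. Assembling:

R = [[1, 0.9327],
 [0.9327, 1]]


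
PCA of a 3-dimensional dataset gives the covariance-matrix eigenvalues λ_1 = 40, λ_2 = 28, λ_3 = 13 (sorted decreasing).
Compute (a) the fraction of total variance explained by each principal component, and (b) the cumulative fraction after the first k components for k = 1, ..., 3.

Step 1 — total variance = trace(Sigma) = Σ λ_i = 40 + 28 + 13 = 81.

Step 2 — fraction explained by component i = λ_i / Σ λ:
  PC1: 40/81 = 0.4938
  PC2: 28/81 = 0.3457
  PC3: 13/81 = 0.1605

Step 3 — cumulative fraction after k components = (λ_1 + ... + λ_k) / Σ λ:
  k = 1: 40/81 = 0.4938
  k = 2: (40 + 28)/81 = 68/81 = 0.8395
  k = 3: (40 + 28 + 13)/81 = 81/81 = 1

Summary (fraction, with percent):

explained: PC1 0.4938 (49.38%), PC2 0.3457 (34.57%), PC3 0.1605 (16.05%);  cumulative: 0.4938, 0.8395, 1


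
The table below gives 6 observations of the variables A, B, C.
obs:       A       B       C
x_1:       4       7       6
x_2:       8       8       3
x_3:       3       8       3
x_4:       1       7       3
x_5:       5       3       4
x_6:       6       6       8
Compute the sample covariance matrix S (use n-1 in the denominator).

Step 1 — column means:
  mean(A) = (4 + 8 + 3 + 1 + 5 + 6) / 6 = 27/6 = 4.5
  mean(B) = (7 + 8 + 8 + 7 + 3 + 6) / 6 = 39/6 = 6.5
  mean(C) = (6 + 3 + 3 + 3 + 4 + 8) / 6 = 27/6 = 4.5

Step 2 — sample covariance S[i,j] = (1/(n-1)) · Σ_k (x_{k,i} - mean_i) · (x_{k,j} - mean_j), with n-1 = 5.
  S[A,A] = ((-0.5)·(-0.5) + (3.5)·(3.5) + (-1.5)·(-1.5) + (-3.5)·(-3.5) + (0.5)·(0.5) + (1.5)·(1.5)) / 5 = 29.5/5 = 5.9
  S[A,B] = ((-0.5)·(0.5) + (3.5)·(1.5) + (-1.5)·(1.5) + (-3.5)·(0.5) + (0.5)·(-3.5) + (1.5)·(-0.5)) / 5 = -1.5/5 = -0.3
  S[A,C] = ((-0.5)·(1.5) + (3.5)·(-1.5) + (-1.5)·(-1.5) + (-3.5)·(-1.5) + (0.5)·(-0.5) + (1.5)·(3.5)) / 5 = 6.5/5 = 1.3
  S[B,B] = ((0.5)·(0.5) + (1.5)·(1.5) + (1.5)·(1.5) + (0.5)·(0.5) + (-3.5)·(-3.5) + (-0.5)·(-0.5)) / 5 = 17.5/5 = 3.5
  S[B,C] = ((0.5)·(1.5) + (1.5)·(-1.5) + (1.5)·(-1.5) + (0.5)·(-1.5) + (-3.5)·(-0.5) + (-0.5)·(3.5)) / 5 = -4.5/5 = -0.9
  S[C,C] = ((1.5)·(1.5) + (-1.5)·(-1.5) + (-1.5)·(-1.5) + (-1.5)·(-1.5) + (-0.5)·(-0.5) + (3.5)·(3.5)) / 5 = 21.5/5 = 4.3

S is symmetric (S[j,i] = S[i,j]). Assembling:

S = [[5.9, -0.3, 1.3],
 [-0.3, 3.5, -0.9],
 [1.3, -0.9, 4.3]]


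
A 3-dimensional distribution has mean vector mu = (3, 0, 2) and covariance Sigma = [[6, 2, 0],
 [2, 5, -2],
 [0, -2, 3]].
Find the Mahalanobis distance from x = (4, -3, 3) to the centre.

Step 1 — centre the observation: (x - mu) = (1, -3, 1).

Step 2 — invert Sigma (cofactor / det for 3×3, or solve directly):
  Sigma^{-1} = [[0.2037, -0.1111, -0.0741],
 [-0.1111, 0.3333, 0.2222],
 [-0.0741, 0.2222, 0.4815]].

Step 3 — form the quadratic (x - mu)^T · Sigma^{-1} · (x - mu):
  Sigma^{-1} · (x - mu) = (0.463, -0.8889, -0.2593).
  (x - mu)^T · [Sigma^{-1} · (x - mu)] = (1)·(0.463) + (-3)·(-0.8889) + (1)·(-0.2593) = 2.8704.

Step 4 — take square root: d = √(2.8704) ≈ 1.6942.

d(x, mu) = √(2.8704) ≈ 1.6942


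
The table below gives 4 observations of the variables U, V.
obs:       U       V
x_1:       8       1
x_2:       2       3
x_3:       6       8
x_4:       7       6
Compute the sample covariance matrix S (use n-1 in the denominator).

Step 1 — column means:
  mean(U) = (8 + 2 + 6 + 7) / 4 = 23/4 = 5.75
  mean(V) = (1 + 3 + 8 + 6) / 4 = 18/4 = 4.5

Step 2 — sample covariance S[i,j] = (1/(n-1)) · Σ_k (x_{k,i} - mean_i) · (x_{k,j} - mean_j), with n-1 = 3.
  S[U,U] = ((2.25)·(2.25) + (-3.75)·(-3.75) + (0.25)·(0.25) + (1.25)·(1.25)) / 3 = 20.75/3 = 6.9167
  S[U,V] = ((2.25)·(-3.5) + (-3.75)·(-1.5) + (0.25)·(3.5) + (1.25)·(1.5)) / 3 = 0.5/3 = 0.1667
  S[V,V] = ((-3.5)·(-3.5) + (-1.5)·(-1.5) + (3.5)·(3.5) + (1.5)·(1.5)) / 3 = 29/3 = 9.6667

S is symmetric (S[j,i] = S[i,j]). Assembling:

S = [[6.9167, 0.1667],
 [0.1667, 9.6667]]


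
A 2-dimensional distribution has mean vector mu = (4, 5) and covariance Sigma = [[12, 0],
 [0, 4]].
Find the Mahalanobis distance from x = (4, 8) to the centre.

Step 1 — centre the observation: (x - mu) = (0, 3).

Step 2 — invert Sigma. det(Sigma) = 12·4 - (0)² = 48.
  Sigma^{-1} = (1/det) · [[d, -b], [-b, a]] = [[0.0833, 0],
 [0, 0.25]].

Step 3 — form the quadratic (x - mu)^T · Sigma^{-1} · (x - mu):
  Sigma^{-1} · (x - mu) = (0, 0.75).
  (x - mu)^T · [Sigma^{-1} · (x - mu)] = (0)·(0) + (3)·(0.75) = 2.25.

Step 4 — take square root: d = √(2.25) ≈ 1.5.

d(x, mu) = √(2.25) ≈ 1.5


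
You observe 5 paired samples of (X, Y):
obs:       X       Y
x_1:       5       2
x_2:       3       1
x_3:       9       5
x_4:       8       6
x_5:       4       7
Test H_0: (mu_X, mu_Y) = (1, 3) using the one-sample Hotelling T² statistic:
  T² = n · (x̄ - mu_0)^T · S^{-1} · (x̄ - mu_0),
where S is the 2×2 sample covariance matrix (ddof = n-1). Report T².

Step 1 — sample mean vector:
  mean(X) = (5 + 3 + 9 + 8 + 4) / 5 = 29/5 = 5.8
  mean(Y) = (2 + 1 + 5 + 6 + 7) / 5 = 21/5 = 4.2
  x̄ = (5.8, 4.2),  deviation x̄ - mu_0 = (5.8, 4.2) - (1, 3) = (4.8, 1.2).

Step 2 — sample covariance matrix, S[i,j] = (1/(n-1)) · Σ_k (x_{k,i} - mean_i) · (x_{k,j} - mean_j), divisor n-1 = 4:
  S[X,X] = ((-0.8)·(-0.8) + (-2.8)·(-2.8) + (3.2)·(3.2) + (2.2)·(2.2) + (-1.8)·(-1.8)) / 4 = 26.8/4 = 6.7
  S[X,Y] = ((-0.8)·(-2.2) + (-2.8)·(-3.2) + (3.2)·(0.8) + (2.2)·(1.8) + (-1.8)·(2.8)) / 4 = 12.2/4 = 3.05
  S[Y,Y] = ((-2.2)·(-2.2) + (-3.2)·(-3.2) + (0.8)·(0.8) + (1.8)·(1.8) + (2.8)·(2.8)) / 4 = 26.8/4 = 6.7
  S = [[6.7, 3.05],
 [3.05, 6.7]].

Step 3 — invert S. det(S) = 6.7·6.7 - (3.05)² = 35.5875.
  S^{-1} = (1/det) · [[d, -b], [-b, a]] = [[0.1883, -0.0857],
 [-0.0857, 0.1883]].

Step 4 — quadratic form (x̄ - mu_0)^T · S^{-1} · (x̄ - mu_0):
  S^{-1} · (x̄ - mu_0) = (0.8008, -0.1855),
  (x̄ - mu_0)^T · [...] = (4.8)·(0.8008) + (1.2)·(-0.1855) = 3.6215.

Step 5 — scale by n: T² = 5 · 3.6215 = 18.1075.

T² ≈ 18.1075


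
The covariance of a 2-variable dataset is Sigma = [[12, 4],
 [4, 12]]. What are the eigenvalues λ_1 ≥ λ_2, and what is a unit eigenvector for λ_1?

Step 1 — characteristic polynomial of 2×2 Sigma:
  det(Sigma - λI) = λ² - trace · λ + det = 0.
  trace = 12 + 12 = 24, det = 12·12 - (4)² = 128.
Step 2 — discriminant:
  Δ = trace² - 4·det = 576 - 512 = 64.
Step 3 — eigenvalues:
  λ = (trace ± √Δ)/2 = (24 ± 8)/2,
  λ_1 = 16,  λ_2 = 8.

Step 4 — unit eigenvector for λ_1: solve (Sigma - λ_1 I)v = 0. First row:
  (12 - 16)·v_x + (4)·v_y = 0, i.e. (-4)·v_x + (4)·v_y = 0,
  so v ∝ (b, λ_1 - a) = (4, 4) = u.
  ||u|| = √((4)² + (4)²) = √(32) ≈ 5.6569,
  v_1 = u/||u|| ≈ (0.7071, 0.7071) (||v_1|| = 1).

λ_1 = 16,  λ_2 = 8;  v_1 ≈ (0.7071, 0.7071)


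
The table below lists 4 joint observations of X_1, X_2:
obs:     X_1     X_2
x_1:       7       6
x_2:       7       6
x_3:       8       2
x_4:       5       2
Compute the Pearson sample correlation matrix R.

Step 1 — column means:
  mean(X_1) = (7 + 7 + 8 + 5) / 4 = 27/4 = 6.75
  mean(X_2) = (6 + 6 + 2 + 2) / 4 = 16/4 = 4

Step 2 — sample variances and covariances s[i,j] = (1/(n-1)) · Σ_k (x_{k,i} - mean_i) · (x_{k,j} - mean_j), with n-1 = 3:
  s[X_1,X_1] = ((0.25)·(0.25) + (0.25)·(0.25) + (1.25)·(1.25) + (-1.75)·(-1.75)) / 3 = 4.75/3 = 1.5833
  s[X_1,X_2] = ((0.25)·(2) + (0.25)·(2) + (1.25)·(-2) + (-1.75)·(-2)) / 3 = 2/3 = 0.6667
  s[X_2,X_2] = ((2)·(2) + (2)·(2) + (-2)·(-2) + (-2)·(-2)) / 3 = 16/3 = 5.3333
  Sample standard deviations s_i = √(s[i,i]):
  s(X_1) = √(1.5833) = 1.2583
  s(X_2) = √(5.3333) = 2.3094

Step 3 — r_{ij} = s_{ij} / (s_i · s_j):
  r[X_1,X_1] = 1 (diagonal).
  r[X_1,X_2] = 0.6667 / (1.2583 · 2.3094) = 0.6667 / 2.9059 = 0.2294
  r[X_2,X_2] = 1 (diagonal).

R is symmetric with unit diagonal. Assembling:

R = [[1, 0.2294],
 [0.2294, 1]]


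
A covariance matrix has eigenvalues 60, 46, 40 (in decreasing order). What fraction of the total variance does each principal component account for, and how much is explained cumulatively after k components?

Step 1 — total variance = trace(Sigma) = Σ λ_i = 60 + 46 + 40 = 146.

Step 2 — fraction explained by component i = λ_i / Σ λ:
  PC1: 60/146 = 0.411
  PC2: 46/146 = 0.3151
  PC3: 40/146 = 0.274

Step 3 — cumulative fraction after k components = (λ_1 + ... + λ_k) / Σ λ:
  k = 1: 60/146 = 0.411
  k = 2: (60 + 46)/146 = 106/146 = 0.726
  k = 3: (60 + 46 + 40)/146 = 146/146 = 1

Summary (fraction, with percent):

explained: PC1 0.411 (41.1%), PC2 0.3151 (31.51%), PC3 0.274 (27.4%);  cumulative: 0.411, 0.726, 1


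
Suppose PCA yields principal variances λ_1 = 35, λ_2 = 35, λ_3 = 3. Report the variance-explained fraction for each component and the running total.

Step 1 — total variance = trace(Sigma) = Σ λ_i = 35 + 35 + 3 = 73.

Step 2 — fraction explained by component i = λ_i / Σ λ:
  PC1: 35/73 = 0.4795
  PC2: 35/73 = 0.4795
  PC3: 3/73 = 0.0411

Step 3 — cumulative fraction after k components = (λ_1 + ... + λ_k) / Σ λ:
  k = 1: 35/73 = 0.4795
  k = 2: (35 + 35)/73 = 70/73 = 0.9589
  k = 3: (35 + 35 + 3)/73 = 73/73 = 1

Summary (fraction, with percent):

explained: PC1 0.4795 (47.95%), PC2 0.4795 (47.95%), PC3 0.0411 (4.11%);  cumulative: 0.4795, 0.9589, 1


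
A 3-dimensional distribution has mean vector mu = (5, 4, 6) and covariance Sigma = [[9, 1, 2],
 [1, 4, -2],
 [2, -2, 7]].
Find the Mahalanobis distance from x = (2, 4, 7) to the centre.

Step 1 — centre the observation: (x - mu) = (-3, 0, 1).

Step 2 — invert Sigma (cofactor / det for 3×3, or solve directly):
  Sigma^{-1} = [[0.1297, -0.0595, -0.0541],
 [-0.0595, 0.3189, 0.1081],
 [-0.0541, 0.1081, 0.1892]].

Step 3 — form the quadratic (x - mu)^T · Sigma^{-1} · (x - mu):
  Sigma^{-1} · (x - mu) = (-0.4432, 0.2865, 0.3514).
  (x - mu)^T · [Sigma^{-1} · (x - mu)] = (-3)·(-0.4432) + (0)·(0.2865) + (1)·(0.3514) = 1.6811.

Step 4 — take square root: d = √(1.6811) ≈ 1.2966.

d(x, mu) = √(1.6811) ≈ 1.2966


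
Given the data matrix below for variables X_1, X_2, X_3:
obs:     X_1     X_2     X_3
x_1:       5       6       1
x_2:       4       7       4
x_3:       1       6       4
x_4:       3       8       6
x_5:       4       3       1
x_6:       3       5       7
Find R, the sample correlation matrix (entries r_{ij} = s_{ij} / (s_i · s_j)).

Step 1 — column means:
  mean(X_1) = (5 + 4 + 1 + 3 + 4 + 3) / 6 = 20/6 = 3.3333
  mean(X_2) = (6 + 7 + 6 + 8 + 3 + 5) / 6 = 35/6 = 5.8333
  mean(X_3) = (1 + 4 + 4 + 6 + 1 + 7) / 6 = 23/6 = 3.8333

Step 2 — sample variances and covariances s[i,j] = (1/(n-1)) · Σ_k (x_{k,i} - mean_i) · (x_{k,j} - mean_j), with n-1 = 5:
  s[X_1,X_1] = ((1.6667)·(1.6667) + (0.6667)·(0.6667) + (-2.3333)·(-2.3333) + (-0.3333)·(-0.3333) + (0.6667)·(0.6667) + (-0.3333)·(-0.3333)) / 5 = 9.3333/5 = 1.8667
  s[X_1,X_2] = ((1.6667)·(0.1667) + (0.6667)·(1.1667) + (-2.3333)·(0.1667) + (-0.3333)·(2.1667) + (0.6667)·(-2.8333) + (-0.3333)·(-0.8333)) / 5 = -1.6667/5 = -0.3333
  s[X_1,X_3] = ((1.6667)·(-2.8333) + (0.6667)·(0.1667) + (-2.3333)·(0.1667) + (-0.3333)·(2.1667) + (0.6667)·(-2.8333) + (-0.3333)·(3.1667)) / 5 = -8.6667/5 = -1.7333
  s[X_2,X_2] = ((0.1667)·(0.1667) + (1.1667)·(1.1667) + (0.1667)·(0.1667) + (2.1667)·(2.1667) + (-2.8333)·(-2.8333) + (-0.8333)·(-0.8333)) / 5 = 14.8333/5 = 2.9667
  s[X_2,X_3] = ((0.1667)·(-2.8333) + (1.1667)·(0.1667) + (0.1667)·(0.1667) + (2.1667)·(2.1667) + (-2.8333)·(-2.8333) + (-0.8333)·(3.1667)) / 5 = 9.8333/5 = 1.9667
  s[X_3,X_3] = ((-2.8333)·(-2.8333) + (0.1667)·(0.1667) + (0.1667)·(0.1667) + (2.1667)·(2.1667) + (-2.8333)·(-2.8333) + (3.1667)·(3.1667)) / 5 = 30.8333/5 = 6.1667
  Sample standard deviations s_i = √(s[i,i]):
  s(X_1) = √(1.8667) = 1.3663
  s(X_2) = √(2.9667) = 1.7224
  s(X_3) = √(6.1667) = 2.4833

Step 3 — r_{ij} = s_{ij} / (s_i · s_j):
  r[X_1,X_1] = 1 (diagonal).
  r[X_1,X_2] = -0.3333 / (1.3663 · 1.7224) = -0.3333 / 2.3532 = -0.1416
  r[X_1,X_3] = -1.7333 / (1.3663 · 2.4833) = -1.7333 / 3.3928 = -0.5109
  r[X_2,X_2] = 1 (diagonal).
  r[X_2,X_3] = 1.9667 / (1.7224 · 2.4833) = 1.9667 / 4.2772 = 0.4598
  r[X_3,X_3] = 1 (diagonal).

R is symmetric with unit diagonal. Assembling:

R = [[1, -0.1416, -0.5109],
 [-0.1416, 1, 0.4598],
 [-0.5109, 0.4598, 1]]


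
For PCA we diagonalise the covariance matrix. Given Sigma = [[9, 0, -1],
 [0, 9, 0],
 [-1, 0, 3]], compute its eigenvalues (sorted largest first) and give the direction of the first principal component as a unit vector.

Step 1 — characteristic polynomial p(λ) = det(λI - Sigma) = λ³ - tr·λ² + c_1·λ - det, where tr = trace, c_1 = sum of the principal 2×2 minors, det = det(Sigma):
  tr = 9 + 9 + 3 = 21,
  c_1 = (9·9 - (0)²) + (9·3 - (-1)²) + (9·3 - (0)²) = 81 + 26 + 27 = 134,
  det = 9·(9·3 - (0)²) - (0)·((0)·3 - (0)·(-1)) + (-1)·((0)·(0) - 9·(-1)) = 9·(27) - (0)·(0) + (-1)·(9) = 234.
  So p(λ) = λ³ - 21λ² + 134λ - 234.
Step 2 — look for an integer root (rational root theorem: any rational root is an integer divisor of 234). Testing λ = 9:
  p(9) = 729 - 1701 + 1206 - 234 = 0  ✓
  Dividing out (λ - 9): p(λ) = (λ - 9)(λ² - 12λ + 26).
Step 3 — remaining eigenvalues from the quadratic λ² - 12λ + 26 = 0:
  Δ = 12² - 4·26 = 144 - 104 = 40,  λ = (12 ± √40)/2 = (12 ± 6.3246)/2 ≈ 9.1623 or 2.8377.
  Sorted: λ_1 = 9.1623,  λ_2 = 9,  λ_3 = 2.8377  (check: sum = 21 = tr ✓).

Step 4 — unit eigenvector for λ_1 ≈ 9.1623: v spans the null space of (Sigma - λ_1 I), whose rows are
  r_1 = (-0.1623, 0, -1),  r_2 = (0, -0.1623, 0),  r_3 = (-1, 0, -6.1623).
  v is orthogonal to every row, so take v ∝ r_1 × r_2 = ((0)·(0) - (-1)·(-0.1623), (-1)·(0) - (-0.1623)·(0), (-0.1623)·(-0.1623) - (0)·(0)) ≈ (-0.1623, 0, 0.0263).
  Rescale (multiply by -1 so the first nonzero entry is positive): u = (0.1623, 0, -0.0263).
  ||u|| = √((0.1623)² + (0)² + (-0.0263)²) = √(0.027) ≈ 0.1644,  v_1 = u/||u|| ≈ (0.9871, 0, -0.1602) (||v_1|| = 1).

λ_1 = 9.1623,  λ_2 = 9,  λ_3 = 2.8377;  v_1 ≈ (0.9871, 0, -0.1602)


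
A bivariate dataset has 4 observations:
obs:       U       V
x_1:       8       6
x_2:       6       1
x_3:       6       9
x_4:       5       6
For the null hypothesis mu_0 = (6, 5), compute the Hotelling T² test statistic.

Step 1 — sample mean vector:
  mean(U) = (8 + 6 + 6 + 5) / 4 = 25/4 = 6.25
  mean(V) = (6 + 1 + 9 + 6) / 4 = 22/4 = 5.5
  x̄ = (6.25, 5.5),  deviation x̄ - mu_0 = (6.25, 5.5) - (6, 5) = (0.25, 0.5).

Step 2 — sample covariance matrix, S[i,j] = (1/(n-1)) · Σ_k (x_{k,i} - mean_i) · (x_{k,j} - mean_j), divisor n-1 = 3:
  S[U,U] = ((1.75)·(1.75) + (-0.25)·(-0.25) + (-0.25)·(-0.25) + (-1.25)·(-1.25)) / 3 = 4.75/3 = 1.5833
  S[U,V] = ((1.75)·(0.5) + (-0.25)·(-4.5) + (-0.25)·(3.5) + (-1.25)·(0.5)) / 3 = 0.5/3 = 0.1667
  S[V,V] = ((0.5)·(0.5) + (-4.5)·(-4.5) + (3.5)·(3.5) + (0.5)·(0.5)) / 3 = 33/3 = 11
  S = [[1.5833, 0.1667],
 [0.1667, 11]].

Step 3 — invert S. det(S) = 1.5833·11 - (0.1667)² = 17.3889.
  S^{-1} = (1/det) · [[d, -b], [-b, a]] = [[0.6326, -0.0096],
 [-0.0096, 0.0911]].

Step 4 — quadratic form (x̄ - mu_0)^T · S^{-1} · (x̄ - mu_0):
  S^{-1} · (x̄ - mu_0) = (0.1534, 0.0431),
  (x̄ - mu_0)^T · [...] = (0.25)·(0.1534) + (0.5)·(0.0431) = 0.0599.

Step 5 — scale by n: T² = 4 · 0.0599 = 0.2396.

T² ≈ 0.2396


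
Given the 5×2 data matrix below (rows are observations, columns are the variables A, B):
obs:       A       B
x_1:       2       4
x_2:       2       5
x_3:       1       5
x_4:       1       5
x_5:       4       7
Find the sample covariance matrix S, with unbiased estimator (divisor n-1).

Step 1 — column means:
  mean(A) = (2 + 2 + 1 + 1 + 4) / 5 = 10/5 = 2
  mean(B) = (4 + 5 + 5 + 5 + 7) / 5 = 26/5 = 5.2

Step 2 — sample covariance S[i,j] = (1/(n-1)) · Σ_k (x_{k,i} - mean_i) · (x_{k,j} - mean_j), with n-1 = 4.
  S[A,A] = ((0)·(0) + (0)·(0) + (-1)·(-1) + (-1)·(-1) + (2)·(2)) / 4 = 6/4 = 1.5
  S[A,B] = ((0)·(-1.2) + (0)·(-0.2) + (-1)·(-0.2) + (-1)·(-0.2) + (2)·(1.8)) / 4 = 4/4 = 1
  S[B,B] = ((-1.2)·(-1.2) + (-0.2)·(-0.2) + (-0.2)·(-0.2) + (-0.2)·(-0.2) + (1.8)·(1.8)) / 4 = 4.8/4 = 1.2

S is symmetric (S[j,i] = S[i,j]). Assembling:

S = [[1.5, 1],
 [1, 1.2]]


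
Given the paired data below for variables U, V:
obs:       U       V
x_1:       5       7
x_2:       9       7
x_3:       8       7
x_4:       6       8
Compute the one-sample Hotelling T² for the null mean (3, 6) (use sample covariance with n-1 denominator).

Step 1 — sample mean vector:
  mean(U) = (5 + 9 + 8 + 6) / 4 = 28/4 = 7
  mean(V) = (7 + 7 + 7 + 8) / 4 = 29/4 = 7.25
  x̄ = (7, 7.25),  deviation x̄ - mu_0 = (7, 7.25) - (3, 6) = (4, 1.25).

Step 2 — sample covariance matrix, S[i,j] = (1/(n-1)) · Σ_k (x_{k,i} - mean_i) · (x_{k,j} - mean_j), divisor n-1 = 3:
  S[U,U] = ((-2)·(-2) + (2)·(2) + (1)·(1) + (-1)·(-1)) / 3 = 10/3 = 3.3333
  S[U,V] = ((-2)·(-0.25) + (2)·(-0.25) + (1)·(-0.25) + (-1)·(0.75)) / 3 = -1/3 = -0.3333
  S[V,V] = ((-0.25)·(-0.25) + (-0.25)·(-0.25) + (-0.25)·(-0.25) + (0.75)·(0.75)) / 3 = 0.75/3 = 0.25
  S = [[3.3333, -0.3333],
 [-0.3333, 0.25]].

Step 3 — invert S. det(S) = 3.3333·0.25 - (-0.3333)² = 0.7222.
  S^{-1} = (1/det) · [[d, -b], [-b, a]] = [[0.3462, 0.4615],
 [0.4615, 4.6154]].

Step 4 — quadratic form (x̄ - mu_0)^T · S^{-1} · (x̄ - mu_0):
  S^{-1} · (x̄ - mu_0) = (1.9615, 7.6154),
  (x̄ - mu_0)^T · [...] = (4)·(1.9615) + (1.25)·(7.6154) = 17.3654.

Step 5 — scale by n: T² = 4 · 17.3654 = 69.4615.

T² ≈ 69.4615


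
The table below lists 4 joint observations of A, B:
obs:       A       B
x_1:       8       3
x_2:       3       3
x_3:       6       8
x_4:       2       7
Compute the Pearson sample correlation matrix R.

Step 1 — column means:
  mean(A) = (8 + 3 + 6 + 2) / 4 = 19/4 = 4.75
  mean(B) = (3 + 3 + 8 + 7) / 4 = 21/4 = 5.25

Step 2 — sample variances and covariances s[i,j] = (1/(n-1)) · Σ_k (x_{k,i} - mean_i) · (x_{k,j} - mean_j), with n-1 = 3:
  s[A,A] = ((3.25)·(3.25) + (-1.75)·(-1.75) + (1.25)·(1.25) + (-2.75)·(-2.75)) / 3 = 22.75/3 = 7.5833
  s[A,B] = ((3.25)·(-2.25) + (-1.75)·(-2.25) + (1.25)·(2.75) + (-2.75)·(1.75)) / 3 = -4.75/3 = -1.5833
  s[B,B] = ((-2.25)·(-2.25) + (-2.25)·(-2.25) + (2.75)·(2.75) + (1.75)·(1.75)) / 3 = 20.75/3 = 6.9167
  Sample standard deviations s_i = √(s[i,i]):
  s(A) = √(7.5833) = 2.7538
  s(B) = √(6.9167) = 2.63

Step 3 — r_{ij} = s_{ij} / (s_i · s_j):
  r[A,A] = 1 (diagonal).
  r[A,B] = -1.5833 / (2.7538 · 2.63) = -1.5833 / 7.2423 = -0.2186
  r[B,B] = 1 (diagonal).

R is symmetric with unit diagonal. Assembling:

R = [[1, -0.2186],
 [-0.2186, 1]]


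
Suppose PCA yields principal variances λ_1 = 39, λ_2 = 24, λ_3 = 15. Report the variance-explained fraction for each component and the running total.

Step 1 — total variance = trace(Sigma) = Σ λ_i = 39 + 24 + 15 = 78.

Step 2 — fraction explained by component i = λ_i / Σ λ:
  PC1: 39/78 = 0.5
  PC2: 24/78 = 0.3077
  PC3: 15/78 = 0.1923

Step 3 — cumulative fraction after k components = (λ_1 + ... + λ_k) / Σ λ:
  k = 1: 39/78 = 0.5
  k = 2: (39 + 24)/78 = 63/78 = 0.8077
  k = 3: (39 + 24 + 15)/78 = 78/78 = 1

Summary (fraction, with percent):

explained: PC1 0.5 (50%), PC2 0.3077 (30.77%), PC3 0.1923 (19.23%);  cumulative: 0.5, 0.8077, 1


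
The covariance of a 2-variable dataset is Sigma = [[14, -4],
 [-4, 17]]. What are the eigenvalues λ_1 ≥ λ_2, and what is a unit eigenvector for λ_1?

Step 1 — characteristic polynomial of 2×2 Sigma:
  det(Sigma - λI) = λ² - trace · λ + det = 0.
  trace = 14 + 17 = 31, det = 14·17 - (-4)² = 222.
Step 2 — discriminant:
  Δ = trace² - 4·det = 961 - 888 = 73.
Step 3 — eigenvalues:
  λ = (trace ± √Δ)/2 = (31 ± 8.544)/2,
  λ_1 = 19.772,  λ_2 = 11.228.

Step 4 — unit eigenvector for λ_1: solve (Sigma - λ_1 I)v = 0. First row:
  (14 - 19.772)·v_x + (-4)·v_y = 0, i.e. (-5.772)·v_x + (-4)·v_y = 0,
  so v ∝ (b, λ_1 - a) = (-4, 5.772); multiply by -1 so the first entry is positive: u = (4, -5.772).
  ||u|| = √((4)² + (-5.772)²) = √(49.316) ≈ 7.0225,
  v_1 = u/||u|| ≈ (0.5696, -0.8219) (||v_1|| = 1).

λ_1 = 19.772,  λ_2 = 11.228;  v_1 ≈ (0.5696, -0.8219)


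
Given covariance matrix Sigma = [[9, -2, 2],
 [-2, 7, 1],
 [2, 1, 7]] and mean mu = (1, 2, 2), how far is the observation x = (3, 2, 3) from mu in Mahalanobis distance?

Step 1 — centre the observation: (x - mu) = (2, 0, 1).

Step 2 — invert Sigma (cofactor / det for 3×3, or solve directly):
  Sigma^{-1} = [[0.1304, 0.0435, -0.0435],
 [0.0435, 0.1603, -0.0353],
 [-0.0435, -0.0353, 0.1603]].

Step 3 — form the quadratic (x - mu)^T · Sigma^{-1} · (x - mu):
  Sigma^{-1} · (x - mu) = (0.2174, 0.0516, 0.0734).
  (x - mu)^T · [Sigma^{-1} · (x - mu)] = (2)·(0.2174) + (0)·(0.0516) + (1)·(0.0734) = 0.5082.

Step 4 — take square root: d = √(0.5082) ≈ 0.7128.

d(x, mu) = √(0.5082) ≈ 0.7128


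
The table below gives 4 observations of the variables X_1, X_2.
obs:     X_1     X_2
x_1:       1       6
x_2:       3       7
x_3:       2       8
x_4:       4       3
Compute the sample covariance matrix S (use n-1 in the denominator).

Step 1 — column means:
  mean(X_1) = (1 + 3 + 2 + 4) / 4 = 10/4 = 2.5
  mean(X_2) = (6 + 7 + 8 + 3) / 4 = 24/4 = 6

Step 2 — sample covariance S[i,j] = (1/(n-1)) · Σ_k (x_{k,i} - mean_i) · (x_{k,j} - mean_j), with n-1 = 3.
  S[X_1,X_1] = ((-1.5)·(-1.5) + (0.5)·(0.5) + (-0.5)·(-0.5) + (1.5)·(1.5)) / 3 = 5/3 = 1.6667
  S[X_1,X_2] = ((-1.5)·(0) + (0.5)·(1) + (-0.5)·(2) + (1.5)·(-3)) / 3 = -5/3 = -1.6667
  S[X_2,X_2] = ((0)·(0) + (1)·(1) + (2)·(2) + (-3)·(-3)) / 3 = 14/3 = 4.6667

S is symmetric (S[j,i] = S[i,j]). Assembling:

S = [[1.6667, -1.6667],
 [-1.6667, 4.6667]]


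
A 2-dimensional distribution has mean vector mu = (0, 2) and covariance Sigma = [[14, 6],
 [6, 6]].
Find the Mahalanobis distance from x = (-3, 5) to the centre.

Step 1 — centre the observation: (x - mu) = (-3, 3).

Step 2 — invert Sigma. det(Sigma) = 14·6 - (6)² = 48.
  Sigma^{-1} = (1/det) · [[d, -b], [-b, a]] = [[0.125, -0.125],
 [-0.125, 0.2917]].

Step 3 — form the quadratic (x - mu)^T · Sigma^{-1} · (x - mu):
  Sigma^{-1} · (x - mu) = (-0.75, 1.25).
  (x - mu)^T · [Sigma^{-1} · (x - mu)] = (-3)·(-0.75) + (3)·(1.25) = 6.

Step 4 — take square root: d = √(6) ≈ 2.4495.

d(x, mu) = √(6) ≈ 2.4495


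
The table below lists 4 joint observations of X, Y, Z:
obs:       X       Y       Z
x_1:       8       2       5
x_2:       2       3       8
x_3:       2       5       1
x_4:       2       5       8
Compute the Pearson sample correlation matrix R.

Step 1 — column means:
  mean(X) = (8 + 2 + 2 + 2) / 4 = 14/4 = 3.5
  mean(Y) = (2 + 3 + 5 + 5) / 4 = 15/4 = 3.75
  mean(Z) = (5 + 8 + 1 + 8) / 4 = 22/4 = 5.5

Step 2 — sample variances and covariances s[i,j] = (1/(n-1)) · Σ_k (x_{k,i} - mean_i) · (x_{k,j} - mean_j), with n-1 = 3:
  s[X,X] = ((4.5)·(4.5) + (-1.5)·(-1.5) + (-1.5)·(-1.5) + (-1.5)·(-1.5)) / 3 = 27/3 = 9
  s[X,Y] = ((4.5)·(-1.75) + (-1.5)·(-0.75) + (-1.5)·(1.25) + (-1.5)·(1.25)) / 3 = -10.5/3 = -3.5
  s[X,Z] = ((4.5)·(-0.5) + (-1.5)·(2.5) + (-1.5)·(-4.5) + (-1.5)·(2.5)) / 3 = -3/3 = -1
  s[Y,Y] = ((-1.75)·(-1.75) + (-0.75)·(-0.75) + (1.25)·(1.25) + (1.25)·(1.25)) / 3 = 6.75/3 = 2.25
  s[Y,Z] = ((-1.75)·(-0.5) + (-0.75)·(2.5) + (1.25)·(-4.5) + (1.25)·(2.5)) / 3 = -3.5/3 = -1.1667
  s[Z,Z] = ((-0.5)·(-0.5) + (2.5)·(2.5) + (-4.5)·(-4.5) + (2.5)·(2.5)) / 3 = 33/3 = 11
  Sample standard deviations s_i = √(s[i,i]):
  s(X) = √(9) = 3
  s(Y) = √(2.25) = 1.5
  s(Z) = √(11) = 3.3166

Step 3 — r_{ij} = s_{ij} / (s_i · s_j):
  r[X,X] = 1 (diagonal).
  r[X,Y] = -3.5 / (3 · 1.5) = -3.5 / 4.5 = -0.7778
  r[X,Z] = -1 / (3 · 3.3166) = -1 / 9.9499 = -0.1005
  r[Y,Y] = 1 (diagonal).
  r[Y,Z] = -1.1667 / (1.5 · 3.3166) = -1.1667 / 4.9749 = -0.2345
  r[Z,Z] = 1 (diagonal).

R is symmetric with unit diagonal. Assembling:

R = [[1, -0.7778, -0.1005],
 [-0.7778, 1, -0.2345],
 [-0.1005, -0.2345, 1]]


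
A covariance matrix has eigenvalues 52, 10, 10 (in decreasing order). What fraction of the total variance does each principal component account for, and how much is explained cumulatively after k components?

Step 1 — total variance = trace(Sigma) = Σ λ_i = 52 + 10 + 10 = 72.

Step 2 — fraction explained by component i = λ_i / Σ λ:
  PC1: 52/72 = 0.7222
  PC2: 10/72 = 0.1389
  PC3: 10/72 = 0.1389

Step 3 — cumulative fraction after k components = (λ_1 + ... + λ_k) / Σ λ:
  k = 1: 52/72 = 0.7222
  k = 2: (52 + 10)/72 = 62/72 = 0.8611
  k = 3: (52 + 10 + 10)/72 = 72/72 = 1

Summary (fraction, with percent):

explained: PC1 0.7222 (72.22%), PC2 0.1389 (13.89%), PC3 0.1389 (13.89%);  cumulative: 0.7222, 0.8611, 1


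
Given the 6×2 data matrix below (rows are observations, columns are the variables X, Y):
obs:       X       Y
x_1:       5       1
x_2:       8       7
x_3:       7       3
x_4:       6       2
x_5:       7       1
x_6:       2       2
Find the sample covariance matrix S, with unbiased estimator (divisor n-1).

Step 1 — column means:
  mean(X) = (5 + 8 + 7 + 6 + 7 + 2) / 6 = 35/6 = 5.8333
  mean(Y) = (1 + 7 + 3 + 2 + 1 + 2) / 6 = 16/6 = 2.6667

Step 2 — sample covariance S[i,j] = (1/(n-1)) · Σ_k (x_{k,i} - mean_i) · (x_{k,j} - mean_j), with n-1 = 5.
  S[X,X] = ((-0.8333)·(-0.8333) + (2.1667)·(2.1667) + (1.1667)·(1.1667) + (0.1667)·(0.1667) + (1.1667)·(1.1667) + (-3.8333)·(-3.8333)) / 5 = 22.8333/5 = 4.5667
  S[X,Y] = ((-0.8333)·(-1.6667) + (2.1667)·(4.3333) + (1.1667)·(0.3333) + (0.1667)·(-0.6667) + (1.1667)·(-1.6667) + (-3.8333)·(-0.6667)) / 5 = 11.6667/5 = 2.3333
  S[Y,Y] = ((-1.6667)·(-1.6667) + (4.3333)·(4.3333) + (0.3333)·(0.3333) + (-0.6667)·(-0.6667) + (-1.6667)·(-1.6667) + (-0.6667)·(-0.6667)) / 5 = 25.3333/5 = 5.0667

S is symmetric (S[j,i] = S[i,j]). Assembling:

S = [[4.5667, 2.3333],
 [2.3333, 5.0667]]
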